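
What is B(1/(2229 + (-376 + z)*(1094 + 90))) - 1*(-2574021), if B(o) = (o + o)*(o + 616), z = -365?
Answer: 1971252882814536047/765826263225 ≈ 2.5740e+6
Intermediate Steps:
B(o) = 2*o*(616 + o) (B(o) = (2*o)*(616 + o) = 2*o*(616 + o))
B(1/(2229 + (-376 + z)*(1094 + 90))) - 1*(-2574021) = 2*(616 + 1/(2229 + (-376 - 365)*(1094 + 90)))/(2229 + (-376 - 365)*(1094 + 90)) - 1*(-2574021) = 2*(616 + 1/(2229 - 741*1184))/(2229 - 741*1184) + 2574021 = 2*(616 + 1/(2229 - 877344))/(2229 - 877344) + 2574021 = 2*(616 + 1/(-875115))/(-875115) + 2574021 = 2*(-1/875115)*(616 - 1/875115) + 2574021 = 2*(-1/875115)*(539070839/875115) + 2574021 = -1078141678/765826263225 + 2574021 = 1971252882814536047/765826263225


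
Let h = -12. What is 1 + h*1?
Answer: -11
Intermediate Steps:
1 + h*1 = 1 - 12*1 = 1 - 12 = -11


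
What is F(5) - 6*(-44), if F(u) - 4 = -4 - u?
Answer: 259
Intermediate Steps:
F(u) = -u (F(u) = 4 + (-4 - u) = -u)
F(5) - 6*(-44) = -1*5 - 6*(-44) = -5 + 264 = 259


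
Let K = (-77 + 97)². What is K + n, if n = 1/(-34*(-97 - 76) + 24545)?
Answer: 12170801/30427 ≈ 400.00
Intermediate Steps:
K = 400 (K = 20² = 400)
n = 1/30427 (n = 1/(-34*(-173) + 24545) = 1/(5882 + 24545) = 1/30427 ≈ 3.2866e-5)
K + n = 400 + 1/30427 = 12170801/30427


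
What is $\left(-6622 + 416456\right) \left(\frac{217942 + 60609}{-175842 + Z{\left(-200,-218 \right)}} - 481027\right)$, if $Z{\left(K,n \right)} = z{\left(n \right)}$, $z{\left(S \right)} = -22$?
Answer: $- \frac{1333467599576311}{6764} \approx -1.9714 \cdot 10^{11}$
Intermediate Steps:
$Z{\left(K,n \right)} = -22$
$\left(-6622 + 416456\right) \left(\frac{217942 + 60609}{-175842 + Z{\left(-200,-218 \right)}} - 481027\right) = \left(-6622 + 416456\right) \left(\frac{217942 + 60609}{-175842 - 22} - 481027\right) = 409834 \left(\frac{278551}{-175864} - 481027\right) = 409834 \left(278551 \left(- \frac{1}{175864}\right) - 481027\right) = 409834 \left(- \frac{21427}{13528} - 481027\right) = 409834 \left(- \frac{6507354683}{13528}\right) = - \frac{1333467599576311}{6764}$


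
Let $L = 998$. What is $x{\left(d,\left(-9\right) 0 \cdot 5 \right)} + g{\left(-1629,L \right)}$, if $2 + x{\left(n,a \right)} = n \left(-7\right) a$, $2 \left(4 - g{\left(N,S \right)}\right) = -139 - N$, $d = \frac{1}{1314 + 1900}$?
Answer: $-743$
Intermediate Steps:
$d = \frac{1}{3214} \approx 0.00031114$
$g{\left(N,S \right)} = \frac{147}{2} + \frac{N}{2}$ ($g{\left(N,S \right)} = 4 - \frac{-139 - N}{2} = 4 + \left(\frac{139}{2} + \frac{N}{2}\right) = \frac{147}{2} + \frac{N}{2}$)
$x{\left(n,a \right)} = -2 - 7 a n$ ($x{\left(n,a \right)} = -2 + n \left(-7\right) a = -2 + - 7 n a = -2 - 7 a n$)
$x{\left(d,\left(-9\right) 0 \cdot 5 \right)} + g{\left(-1629,L \right)} = \left(-2 - 7 \left(-9\right) 0 \cdot 5 \cdot \frac{1}{3214}\right) + \left(\frac{147}{2} + \frac{1}{2} \left(-1629\right)\right) = \left(-2 - 7 \cdot 0 \cdot 5 \cdot \frac{1}{3214}\right) + \left(\frac{147}{2} - \frac{1629}{2}\right) = \left(-2 - 0 \cdot \frac{1}{3214}\right) - 741 = \left(-2 + 0\right) - 741 = -2 - 741 = -743$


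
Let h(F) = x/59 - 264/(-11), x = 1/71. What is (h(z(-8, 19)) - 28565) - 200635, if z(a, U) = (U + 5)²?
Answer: -960018263/4189 ≈ -2.2918e+5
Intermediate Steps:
x = 1/71 ≈ 0.014085
z(a, U) = (5 + U)²
h(F) = 100537/4189 (h(F) = (1/71)/59 - 264/(-11) = (1/71)*(1/59) - 264*(-1/11) = 1/4189 + 24 = 100537/4189)
(h(z(-8, 19)) - 28565) - 200635 = (100537/4189 - 28565) - 200635 = -119558248/4189 - 200635 = -960018263/4189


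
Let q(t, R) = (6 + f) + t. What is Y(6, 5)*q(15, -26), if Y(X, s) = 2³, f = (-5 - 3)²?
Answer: 680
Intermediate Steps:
f = 64 (f = (-8)² = 64)
Y(X, s) = 8
q(t, R) = 70 + t (q(t, R) = (6 + 64) + t = 70 + t)
Y(6, 5)*q(15, -26) = 8*(70 + 15) = 8*85 = 680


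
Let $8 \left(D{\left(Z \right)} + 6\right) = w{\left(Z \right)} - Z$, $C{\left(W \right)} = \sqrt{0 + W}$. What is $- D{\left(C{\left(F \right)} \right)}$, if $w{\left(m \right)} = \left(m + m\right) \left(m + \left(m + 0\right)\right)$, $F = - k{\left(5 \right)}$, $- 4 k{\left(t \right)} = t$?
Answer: $\frac{43}{8} + \frac{\sqrt{5}}{16} \approx 5.5148$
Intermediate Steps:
$k{\left(t \right)} = - \frac{t}{4}$
$F = \frac{5}{4}$ ($F = - \frac{\left(-1\right) 5}{4} = \left(-1\right) \left(- \frac{5}{4}\right) = \frac{5}{4} \approx 1.25$)
$C{\left(W \right)} = \sqrt{W}$
$w{\left(m \right)} = 4 m^{2}$ ($w{\left(m \right)} = 2 m \left(m + m\right) = 2 m 2 m = 4 m^{2}$)
$D{\left(Z \right)} = -6 + \frac{Z^{2}}{2} - \frac{Z}{8}$ ($D{\left(Z \right)} = -6 + \frac{4 Z^{2} - Z}{8} = -6 + \frac{- Z + 4 Z^{2}}{8} = -6 + \left(\frac{Z^{2}}{2} - \frac{Z}{8}\right) = -6 + \frac{Z^{2}}{2} - \frac{Z}{8}$)
$- D{\left(C{\left(F \right)} \right)} = - (-6 + \frac{\left(\sqrt{\frac{5}{4}}\right)^{2}}{2} - \frac{\sqrt{\frac{5}{4}}}{8}) = - (-6 + \frac{\left(\frac{\sqrt{5}}{2}\right)^{2}}{2} - \frac{\frac{1}{2} \sqrt{5}}{8}) = - (-6 + \frac{1}{2} \cdot \frac{5}{4} - \frac{\sqrt{5}}{16}) = - (-6 + \frac{5}{8} - \frac{\sqrt{5}}{16}) = - (- \frac{43}{8} - \frac{\sqrt{5}}{16}) = \frac{43}{8} + \frac{\sqrt{5}}{16}$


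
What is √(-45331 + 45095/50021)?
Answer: 2*I*√28355114848494/50021 ≈ 212.91*I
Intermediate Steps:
√(-45331 + 45095/50021) = √(-2267456856/50021) = 2*I*√28355114848494/50021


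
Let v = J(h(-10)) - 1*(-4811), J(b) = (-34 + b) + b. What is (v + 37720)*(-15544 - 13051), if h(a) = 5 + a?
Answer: -1214915765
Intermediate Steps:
J(b) = -34 + 2*b
v = 4767 (v = (-34 + 2*(5 - 10)) - 1*(-4811) = (-34 + 2*(-5)) + 4811 = (-34 - 10) + 4811 = -44 + 4811 = 4767)
(v + 37720)*(-15544 - 13051) = (4767 + 37720)*(-15544 - 13051) = 42487*(-28595) = -1214915765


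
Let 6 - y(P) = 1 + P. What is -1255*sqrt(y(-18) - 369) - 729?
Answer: -729 - 1255*I*sqrt(346) ≈ -729.0 - 23344.0*I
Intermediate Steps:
y(P) = 5 - P (y(P) = 6 - (1 + P) = 6 + (-1 - P) = 5 - P)
-1255*sqrt(y(-18) - 369) - 729 = -1255*sqrt((5 - 1*(-18)) - 369) - 729 = -1255*sqrt((5 + 18) - 369) - 729 = -1255*sqrt(23 - 369) - 729 = -1255*I*sqrt(346) - 729 = -729 - 1255*I*sqrt(346)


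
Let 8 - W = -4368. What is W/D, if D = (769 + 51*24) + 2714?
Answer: 4376/4707 ≈ 0.92968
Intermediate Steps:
W = 4376 (W = 8 - 1*(-4368) = 8 + 4368 = 4376)
D = 4707 (D = (769 + 1224) + 2714 = 1993 + 2714 = 4707)
W/D = 4376/4707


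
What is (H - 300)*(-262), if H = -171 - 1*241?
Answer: 186544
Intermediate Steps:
H = -412 (H = -171 - 241 = -412)
(H - 300)*(-262) = (-412 - 300)*(-262) = -712*(-262) = 186544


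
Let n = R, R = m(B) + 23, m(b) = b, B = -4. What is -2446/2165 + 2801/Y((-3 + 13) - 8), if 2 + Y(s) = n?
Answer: 6022583/36805 ≈ 163.64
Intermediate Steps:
R = 19 (R = -4 + 23 = 19)
n = 19
Y(s) = 17 (Y(s) = -2 + 19 = 17)
-2446/2165 + 2801/Y((-3 + 13) - 8) = -2446/2165 + 2801/17 = 6022583/36805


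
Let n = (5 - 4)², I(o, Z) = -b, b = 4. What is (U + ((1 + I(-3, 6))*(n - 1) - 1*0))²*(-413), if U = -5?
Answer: -10325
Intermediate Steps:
I(o, Z) = -4 (I(o, Z) = -1*4 = -4)
n = 1 (n = 1² = 1)
(U + ((1 + I(-3, 6))*(n - 1) - 1*0))²*(-413) = (-5 + ((1 - 4)*(1 - 1) - 1*0))²*(-413) = (-5 + (-3*0 + 0))²*(-413) = (-5 + (0 + 0))²*(-413) = (-5 + 0)²*(-413) = (-5)²*(-413) = 25*(-413) = -10325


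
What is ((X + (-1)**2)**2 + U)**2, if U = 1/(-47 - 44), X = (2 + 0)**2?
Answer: 5171076/8281 ≈ 624.45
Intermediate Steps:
X = 4 (X = 2**2 = 4)
U = -1/91 (U = 1/(-91) = -1/91 ≈ -0.010989)
((X + (-1)**2)**2 + U)**2 = ((4 + (-1)**2)**2 - 1/91)**2 = ((4 + 1)**2 - 1/91)**2 = (5**2 - 1/91)**2 = (25 - 1/91)**2 = (2274/91)**2 = 5171076/8281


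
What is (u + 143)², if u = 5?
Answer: 21904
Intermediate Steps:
(u + 143)² = (5 + 143)² = 148² = 21904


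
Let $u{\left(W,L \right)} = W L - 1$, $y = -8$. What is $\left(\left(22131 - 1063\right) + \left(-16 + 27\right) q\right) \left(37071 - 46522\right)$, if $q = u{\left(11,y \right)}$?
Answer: $-189861139$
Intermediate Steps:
$u{\left(W,L \right)} = -1 + L W$ ($u{\left(W,L \right)} = L W - 1 = -1 + L W$)
$q = -89$ ($q = -1 - 88 = -89$)
$\left(\left(22131 - 1063\right) + \left(-16 + 27\right) q\right) \left(37071 - 46522\right) = \left(\left(22131 - 1063\right) + \left(-16 + 27\right) \left(-89\right)\right) \left(37071 - 46522\right) = \left(21068 + 11 \left(-89\right)\right) \left(-9451\right) = \left(21068 - 979\right) \left(-9451\right) = 20089 \left(-9451\right) = -189861139$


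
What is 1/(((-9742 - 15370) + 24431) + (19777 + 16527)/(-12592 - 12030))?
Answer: -12311/8401943 ≈ -0.0014653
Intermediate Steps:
1/(((-9742 - 15370) + 24431) + (19777 + 16527)/(-12592 - 12030)) = 1/((-25112 + 24431) + 36304/(-24622)) = 1/(-681 + 36304*(-1/24622)) = 1/(-681 - 18152/12311) = 1/(-8401943/12311) = -12311/8401943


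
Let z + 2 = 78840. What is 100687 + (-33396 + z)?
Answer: 146129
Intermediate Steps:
z = 78838 (z = -2 + 78840 = 78838)
100687 + (-33396 + z) = 100687 + (-33396 + 78838) = 100687 + 45442 = 146129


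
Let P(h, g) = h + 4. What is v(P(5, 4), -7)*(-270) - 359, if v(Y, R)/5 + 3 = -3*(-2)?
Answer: -4409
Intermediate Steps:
P(h, g) = 4 + h
v(Y, R) = 15 (v(Y, R) = -15 + 5*(-3*(-2)) = -15 + 5*6 = -15 + 30 = 15)
v(P(5, 4), -7)*(-270) - 359 = 15*(-270) - 359 = -4050 - 359 = -4409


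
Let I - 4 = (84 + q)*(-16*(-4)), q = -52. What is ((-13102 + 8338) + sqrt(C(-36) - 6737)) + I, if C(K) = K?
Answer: -2712 + I*sqrt(6773) ≈ -2712.0 + 82.298*I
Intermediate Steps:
I = 2052 (I = 4 + (84 - 52)*(-16*(-4)) = 4 + 32*64 = 4 + 2048 = 2052)
((-13102 + 8338) + sqrt(C(-36) - 6737)) + I = ((-13102 + 8338) + sqrt(-36 - 6737)) + 2052 = (-4764 + sqrt(-6773)) + 2052 = (-4764 + I*sqrt(6773)) + 2052 = -2712 + I*sqrt(6773)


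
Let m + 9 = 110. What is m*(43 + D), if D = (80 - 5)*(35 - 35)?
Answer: 4343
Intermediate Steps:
m = 101 (m = -9 + 110 = 101)
D = 0 (D = 75*0 = 0)
m*(43 + D) = 101*(43 + 0) = 101*43 = 4343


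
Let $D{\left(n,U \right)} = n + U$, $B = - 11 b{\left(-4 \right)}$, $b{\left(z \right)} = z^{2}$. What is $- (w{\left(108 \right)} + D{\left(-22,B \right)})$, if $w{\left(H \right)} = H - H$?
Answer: $198$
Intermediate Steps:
$B = -176$ ($B = - 11 \left(-4\right)^{2} = \left(-11\right) 16 = -176$)
$w{\left(H \right)} = 0$
$D{\left(n,U \right)} = U + n$
$- (w{\left(108 \right)} + D{\left(-22,B \right)}) = - (0 - 198) = \left(-1\right) \left(-198\right) = 198$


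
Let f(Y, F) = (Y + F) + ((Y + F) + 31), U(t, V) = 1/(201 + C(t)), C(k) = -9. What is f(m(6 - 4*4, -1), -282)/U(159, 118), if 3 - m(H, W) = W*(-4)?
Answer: -102720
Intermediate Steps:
m(H, W) = 3 + 4*W (m(H, W) = 3 - W*(-4) = 3 - (-4)*W = 3 + 4*W)
U(t, V) = 1/192 (U(t, V) = 1/(201 - 9) = 1/192)
f(Y, F) = 31 + 2*F + 2*Y (f(Y, F) = (F + Y) + ((F + Y) + 31) = (F + Y) + (31 + F + Y) = 31 + 2*F + 2*Y)
f(m(6 - 4*4, -1), -282)/U(159, 118) = (31 + 2*(-282) + 2*(3 + 4*(-1)))/(1/192) = (31 - 564 + 2*(3 - 4))*192 = (31 - 564 + 2*(-1))*192 = (31 - 564 - 2)*192 = -535*192 = -102720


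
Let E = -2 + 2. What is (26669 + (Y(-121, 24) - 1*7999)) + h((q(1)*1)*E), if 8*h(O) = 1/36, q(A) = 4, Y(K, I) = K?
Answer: 5342113/288 ≈ 18549.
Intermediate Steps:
E = 0
h(O) = 1/288 (h(O) = (1/8)/36 = (1/8)*(1/36) = 1/288)
(26669 + (Y(-121, 24) - 1*7999)) + h((q(1)*1)*E) = (26669 + (-121 - 1*7999)) + 1/288 = (26669 + (-121 - 7999)) + 1/288 = (26669 - 8120) + 1/288 = 18549 + 1/288 = 5342113/288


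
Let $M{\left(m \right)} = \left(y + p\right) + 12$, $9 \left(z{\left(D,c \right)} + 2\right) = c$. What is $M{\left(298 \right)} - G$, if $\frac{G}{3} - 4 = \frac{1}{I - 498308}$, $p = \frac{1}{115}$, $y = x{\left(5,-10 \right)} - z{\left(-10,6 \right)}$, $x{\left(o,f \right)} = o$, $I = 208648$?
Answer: $\frac{126755423}{19986540} \approx 6.342$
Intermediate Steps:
$z{\left(D,c \right)} = -2 + \frac{c}{9}$
$y = \frac{19}{3}$ ($y = 5 - \left(-2 + \frac{1}{9} \cdot 6\right) = 5 - \left(-2 + \frac{2}{3}\right) = 5 - - \frac{4}{3} = 5 + \frac{4}{3} = \frac{19}{3} \approx 6.3333$)
$p = \frac{1}{115} \approx 0.0086956$
$G = \frac{3475917}{289660}$ ($G = 12 + \frac{3}{208648 - 498308} = 12 + \frac{3}{-289660} = 12 + 3 \left(- \frac{1}{289660}\right) = 12 - \frac{3}{289660} = \frac{3475917}{289660} \approx 12.0$)
$M{\left(m \right)} = \frac{6328}{345}$ ($M{\left(m \right)} = \left(\frac{19}{3} + \frac{1}{115}\right) + 12 = \frac{2188}{345} + 12 = \frac{6328}{345}$)
$M{\left(298 \right)} - G = \frac{6328}{345} - \frac{3475917}{289660} = \frac{126755423}{19986540}$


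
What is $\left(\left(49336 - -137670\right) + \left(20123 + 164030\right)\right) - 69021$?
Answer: $302138$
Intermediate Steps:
$\left(\left(49336 - -137670\right) + \left(20123 + 164030\right)\right) - 69021 = \left(\left(49336 + 137670\right) + 184153\right) - 69021 = \left(187006 + 184153\right) - 69021 = 371159 - 69021 = 302138$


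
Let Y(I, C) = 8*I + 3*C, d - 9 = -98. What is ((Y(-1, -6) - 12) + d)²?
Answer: 16129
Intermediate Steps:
d = -89 (d = 9 - 98 = -89)
Y(I, C) = 3*C + 8*I
((Y(-1, -6) - 12) + d)² = (((3*(-6) + 8*(-1)) - 12) - 89)² = (((-18 - 8) - 12) - 89)² = ((-26 - 12) - 89)² = (-38 - 89)² = (-127)² = 16129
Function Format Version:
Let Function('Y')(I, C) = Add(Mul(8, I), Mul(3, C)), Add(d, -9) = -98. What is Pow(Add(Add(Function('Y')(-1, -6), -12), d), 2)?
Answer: 16129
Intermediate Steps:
d = -89 (d = Add(9, -98) = -89)
Function('Y')(I, C) = Add(Mul(3, C), Mul(8, I))
Pow(Add(Add(Function('Y')(-1, -6), -12), d), 2) = Pow(Add(Add(Add(Mul(3, -6), Mul(8, -1)), -12), -89), 2) = Pow(Add(Add(Add(-18, -8), -12), -89), 2) = Pow(Add(Add(-26, -12), -89), 2) = Pow(Add(-38, -89), 2) = Pow(-127, 2) = 16129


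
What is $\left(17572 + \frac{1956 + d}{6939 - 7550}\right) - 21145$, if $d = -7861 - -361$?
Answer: $- \frac{2177559}{611} \approx -3563.9$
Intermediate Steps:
$d = -7500$ ($d = -7861 + 361 = -7500$)
$\left(17572 + \frac{1956 + d}{6939 - 7550}\right) - 21145 = \left(17572 + \frac{1956 - 7500}{6939 - 7550}\right) - 21145 = \left(17572 - \frac{5544}{-611}\right) - 21145 = \left(17572 - - \frac{5544}{611}\right) - 21145 = \left(17572 + \frac{5544}{611}\right) - 21145 = \frac{10742036}{611} - 21145 = - \frac{2177559}{611}$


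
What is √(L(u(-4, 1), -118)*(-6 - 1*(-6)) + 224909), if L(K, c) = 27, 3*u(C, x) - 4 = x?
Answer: √224909 ≈ 474.25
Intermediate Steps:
u(C, x) = 4/3 + x/3
√(L(u(-4, 1), -118)*(-6 - 1*(-6)) + 224909) = √(27*(-6 - 1*(-6)) + 224909) = √(27*(-6 + 6) + 224909) = √(27*0 + 224909) = √(0 + 224909) = √224909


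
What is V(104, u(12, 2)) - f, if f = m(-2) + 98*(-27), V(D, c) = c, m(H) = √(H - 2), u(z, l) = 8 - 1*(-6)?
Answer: 2660 - 2*I ≈ 2660.0 - 2.0*I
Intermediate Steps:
u(z, l) = 14 (u(z, l) = 8 + 6 = 14)
m(H) = √(-2 + H)
f = -2646 + 2*I (f = √(-2 - 2) + 98*(-27) = √(-4) - 2646 = 2*I - 2646 = -2646 + 2*I ≈ -2646.0 + 2.0*I)
V(104, u(12, 2)) - f = 14 - (-2646 + 2*I) = 14 + (2646 - 2*I) = 2660 - 2*I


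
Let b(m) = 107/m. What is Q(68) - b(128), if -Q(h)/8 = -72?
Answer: 73621/128 ≈ 575.16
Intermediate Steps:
Q(h) = 576 (Q(h) = -8*(-72) = 576)
Q(68) - b(128) = 576 - 107/128 = 73621/128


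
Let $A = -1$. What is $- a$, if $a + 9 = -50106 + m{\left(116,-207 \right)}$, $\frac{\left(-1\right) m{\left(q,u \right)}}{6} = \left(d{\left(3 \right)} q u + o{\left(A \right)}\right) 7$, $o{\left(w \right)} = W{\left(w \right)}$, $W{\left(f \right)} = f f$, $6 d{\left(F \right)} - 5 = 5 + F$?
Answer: $-2134935$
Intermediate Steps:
$d{\left(F \right)} = \frac{5}{3} + \frac{F}{6}$ ($d{\left(F \right)} = \frac{5}{6} + \frac{5 + F}{6} = \frac{5}{6} + \left(\frac{5}{6} + \frac{F}{6}\right) = \frac{5}{3} + \frac{F}{6}$)
$W{\left(f \right)} = f^{2}$
$o{\left(w \right)} = w^{2}$
$m{\left(q,u \right)} = -42 - 91 q u$ ($m{\left(q,u \right)} = - 6 \left(\left(\frac{5}{3} + \frac{1}{6} \cdot 3\right) q u + \left(-1\right)^{2}\right) 7 = - 6 \left(\left(\frac{5}{3} + \frac{1}{2}\right) q u + 1\right) 7 = - 6 \left(\frac{13 q}{6} u + 1\right) 7 = - 6 \left(\frac{13 q u}{6} + 1\right) 7 = - 6 \left(1 + \frac{13 q u}{6}\right) 7 = - 6 \left(7 + \frac{91 q u}{6}\right) = -42 - 91 q u$)
$a = 2134935$ ($a = -9 - \left(50148 - 2185092\right) = -9 + \left(-50106 + \left(-42 + 2185092\right)\right) = -9 + \left(-50106 + 2185050\right) = -9 + 2134944 = 2134935$)
$- a = \left(-1\right) 2134935 = -2134935$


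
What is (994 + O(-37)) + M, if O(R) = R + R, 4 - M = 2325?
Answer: -1401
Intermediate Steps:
M = -2321 (M = 4 - 1*2325 = 4 - 2325 = -2321)
O(R) = 2*R
(994 + O(-37)) + M = (994 + 2*(-37)) - 2321 = (994 - 74) - 2321 = 920 - 2321 = -1401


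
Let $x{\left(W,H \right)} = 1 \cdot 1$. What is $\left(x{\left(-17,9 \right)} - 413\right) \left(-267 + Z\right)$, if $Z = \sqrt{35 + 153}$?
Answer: $110004 - 824 \sqrt{47} \approx 1.0436 \cdot 10^{5}$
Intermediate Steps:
$Z = 2 \sqrt{47}$ ($Z = \sqrt{188} = 2 \sqrt{47} \approx 13.711$)
$x{\left(W,H \right)} = 1$
$\left(x{\left(-17,9 \right)} - 413\right) \left(-267 + Z\right) = \left(1 - 413\right) \left(-267 + 2 \sqrt{47}\right) = - 412 \left(-267 + 2 \sqrt{47}\right) = 110004 - 824 \sqrt{47}$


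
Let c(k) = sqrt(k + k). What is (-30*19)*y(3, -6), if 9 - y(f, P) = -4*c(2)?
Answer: -9690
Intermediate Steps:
c(k) = sqrt(2)*sqrt(k) (c(k) = sqrt(2*k) = sqrt(2)*sqrt(k))
y(f, P) = 17 (y(f, P) = 9 - (-4)*sqrt(2)*sqrt(2) = 9 - (-4)*2 = 9 - 1*(-8) = 9 + 8 = 17)
(-30*19)*y(3, -6) = -30*19*17 = -570*17 = -9690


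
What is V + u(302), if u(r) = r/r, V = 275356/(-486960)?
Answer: 52901/121740 ≈ 0.43454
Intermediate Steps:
V = -68839/121740 (V = 275356*(-1/486960) = -68839/121740 ≈ -0.56546)
u(r) = 1
V + u(302) = -68839/121740 + 1 = 52901/121740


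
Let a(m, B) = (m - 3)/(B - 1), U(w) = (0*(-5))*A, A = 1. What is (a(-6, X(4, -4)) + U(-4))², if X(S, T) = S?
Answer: 9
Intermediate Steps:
U(w) = 0 (U(w) = (0*(-5))*1 = 0*1 = 0)
a(m, B) = (-3 + m)/(-1 + B)
(a(-6, X(4, -4)) + U(-4))² = ((-3 - 6)/(-1 + 4) + 0)² = (-9/3 + 0)² = ((⅓)*(-9) + 0)² = (-3 + 0)² = (-3)² = 9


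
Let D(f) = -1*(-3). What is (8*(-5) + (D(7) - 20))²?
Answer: 3249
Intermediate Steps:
D(f) = 3
(8*(-5) + (D(7) - 20))² = (8*(-5) + (3 - 20))² = (-40 - 17)² = (-57)² = 3249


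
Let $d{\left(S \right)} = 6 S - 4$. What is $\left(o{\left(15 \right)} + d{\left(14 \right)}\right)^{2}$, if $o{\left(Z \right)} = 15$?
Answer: $9025$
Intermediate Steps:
$d{\left(S \right)} = -4 + 6 S$
$\left(o{\left(15 \right)} + d{\left(14 \right)}\right)^{2} = \left(15 + \left(-4 + 6 \cdot 14\right)\right)^{2} = \left(15 + \left(-4 + 84\right)\right)^{2} = \left(15 + 80\right)^{2} = 95^{2} = 9025$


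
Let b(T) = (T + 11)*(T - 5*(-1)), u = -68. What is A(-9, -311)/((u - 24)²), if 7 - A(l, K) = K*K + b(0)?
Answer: -96769/8464 ≈ -11.433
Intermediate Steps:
b(T) = (5 + T)*(11 + T) (b(T) = (11 + T)*(T + 5) = (11 + T)*(5 + T) = (5 + T)*(11 + T))
A(l, K) = -48 - K² (A(l, K) = 7 - (K*K + (55 + 0² + 16*0)) = 7 - (K² + (55 + 0 + 0)) = 7 - (K² + 55) = 7 - (55 + K²) = 7 + (-55 - K²) = -48 - K²)
A(-9, -311)/((u - 24)²) = (-48 - 1*(-311)²)/((-68 - 24)²) = (-48 - 1*96721)/((-92)²) = (-48 - 96721)/8464 = -96769*1/8464 = -96769/8464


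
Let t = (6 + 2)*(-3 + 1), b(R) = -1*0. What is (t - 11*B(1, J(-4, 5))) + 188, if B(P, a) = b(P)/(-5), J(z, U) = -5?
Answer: 172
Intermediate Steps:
b(R) = 0
B(P, a) = 0 (B(P, a) = 0/(-5) = 0*(-⅕) = 0)
t = -16 (t = 8*(-2) = -16)
(t - 11*B(1, J(-4, 5))) + 188 = (-16 - 11*0) + 188 = (-16 + 0) + 188 = -16 + 188 = 172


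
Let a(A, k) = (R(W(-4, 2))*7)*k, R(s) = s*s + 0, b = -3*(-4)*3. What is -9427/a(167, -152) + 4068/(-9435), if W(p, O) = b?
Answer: -1840200149/4336778880 ≈ -0.42432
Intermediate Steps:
b = 36 (b = 12*3 = 36)
W(p, O) = 36
R(s) = s² (R(s) = s² + 0 = s²)
a(A, k) = 9072*k (a(A, k) = (36²*7)*k = (1296*7)*k = 9072*k)
-9427/a(167, -152) + 4068/(-9435) = -9427/(9072*(-152)) + 4068/(-9435) = -9427/(-1378944) + 4068*(-1/9435) = -9427*(-1/1378944) - 1356/3145 = 9427/1378944 - 1356/3145 = -1840200149/4336778880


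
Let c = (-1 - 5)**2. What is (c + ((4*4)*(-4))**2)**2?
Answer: 17073424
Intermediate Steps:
c = 36 (c = (-6)**2 = 36)
(c + ((4*4)*(-4))**2)**2 = (36 + ((4*4)*(-4))**2)**2 = (36 + (16*(-4))**2)**2 = (36 + (-64)**2)**2 = (36 + 4096)**2 = 4132**2 = 17073424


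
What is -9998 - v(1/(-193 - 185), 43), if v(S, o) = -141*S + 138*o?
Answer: -2007479/126 ≈ -15932.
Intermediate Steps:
-9998 - v(1/(-193 - 185), 43) = -9998 - (-141/(-193 - 185) + 138*43) = -9998 - (-141/(-378) + 5934) = -9998 - (-141*(-1/378) + 5934) = -9998 - (47/126 + 5934) = -9998 - 1*747731/126 = -9998 - 747731/126 = -2007479/126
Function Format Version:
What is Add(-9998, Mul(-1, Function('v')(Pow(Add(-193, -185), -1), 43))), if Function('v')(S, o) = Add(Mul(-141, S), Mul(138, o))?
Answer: Rational(-2007479, 126) ≈ -15932.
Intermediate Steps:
Add(-9998, Mul(-1, Function('v')(Pow(Add(-193, -185), -1), 43))) = Add(-9998, Mul(-1, Add(Mul(-141, Pow(Add(-193, -185), -1)), Mul(138, 43)))) = Add(-9998, Mul(-1, Add(Mul(-141, Pow(-378, -1)), 5934))) = Add(-9998, Mul(-1, Add(Mul(-141, Rational(-1, 378)), 5934))) = Add(-9998, Mul(-1, Add(Rational(47, 126), 5934))) = Add(-9998, Mul(-1, Rational(747731, 126))) = Add(-9998, Rational(-747731, 126)) = Rational(-2007479, 126)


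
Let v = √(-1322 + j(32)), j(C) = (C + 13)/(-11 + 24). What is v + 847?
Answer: 847 + I*√222833/13 ≈ 847.0 + 36.312*I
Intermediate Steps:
j(C) = 1 + C/13 (j(C) = (13 + C)/13 = (13 + C)*(1/13) = 1 + C/13)
v = I*√222833/13 (v = √(-1322 + (1 + (1/13)*32)) = √(-1322 + (1 + 32/13)) = √(-1322 + 45/13) = √(-17141/13) = I*√222833/13 ≈ 36.312*I)
v + 847 = I*√222833/13 + 847 = 847 + I*√222833/13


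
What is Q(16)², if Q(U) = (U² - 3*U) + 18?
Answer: 51076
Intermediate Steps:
Q(U) = 18 + U² - 3*U
Q(16)² = (18 + 16² - 3*16)² = (18 + 256 - 48)² = 226² = 51076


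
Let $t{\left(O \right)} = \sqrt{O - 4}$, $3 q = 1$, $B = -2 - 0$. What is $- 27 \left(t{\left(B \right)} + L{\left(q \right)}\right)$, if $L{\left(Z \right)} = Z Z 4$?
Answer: $-12 - 27 i \sqrt{6} \approx -12.0 - 66.136 i$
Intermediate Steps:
$B = -2$ ($B = -2 + 0 = -2$)
$q = \frac{1}{3}$ ($q = \frac{1}{3} \cdot 1 = \frac{1}{3} \approx 0.33333$)
$L{\left(Z \right)} = 4 Z^{2}$ ($L{\left(Z \right)} = Z^{2} \cdot 4 = 4 Z^{2}$)
$t{\left(O \right)} = \sqrt{-4 + O}$
$- 27 \left(t{\left(B \right)} + L{\left(q \right)}\right) = - 27 \left(\sqrt{-4 - 2} + \frac{4}{9}\right) = - 27 \left(\sqrt{-6} + 4 \cdot \frac{1}{9}\right) = - 27 \left(i \sqrt{6} + \frac{4}{9}\right) = - 27 \left(\frac{4}{9} + i \sqrt{6}\right) = -12 - 27 i \sqrt{6}$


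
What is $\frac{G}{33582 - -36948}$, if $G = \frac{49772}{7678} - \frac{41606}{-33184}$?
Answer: $\frac{492771229}{4492527404640} \approx 0.00010969$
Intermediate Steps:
$G = \frac{492771229}{63696688}$ ($G = 49772 \cdot \frac{1}{7678} - - \frac{20803}{16592} = \frac{24886}{3839} + \frac{20803}{16592} = \frac{492771229}{63696688} \approx 7.7362$)
$\frac{G}{33582 - -36948} = \frac{492771229}{63696688 \left(33582 - -36948\right)} = \frac{492771229}{63696688 \left(33582 + 36948\right)} = \frac{492771229}{63696688 \cdot 70530} = \frac{492771229}{63696688} \cdot \frac{1}{70530} = \frac{492771229}{4492527404640}$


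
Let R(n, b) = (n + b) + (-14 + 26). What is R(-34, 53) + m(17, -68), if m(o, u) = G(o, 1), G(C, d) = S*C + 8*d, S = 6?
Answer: 141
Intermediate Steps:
G(C, d) = 6*C + 8*d
m(o, u) = 8 + 6*o (m(o, u) = 6*o + 8*1 = 6*o + 8 = 8 + 6*o)
R(n, b) = 12 + b + n (R(n, b) = (b + n) + 12 = 12 + b + n)
R(-34, 53) + m(17, -68) = (12 + 53 - 34) + (8 + 6*17) = 31 + (8 + 102) = 31 + 110 = 141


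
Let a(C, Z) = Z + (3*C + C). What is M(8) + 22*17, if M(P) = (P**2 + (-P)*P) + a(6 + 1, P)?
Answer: 410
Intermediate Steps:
a(C, Z) = Z + 4*C
M(P) = 28 + P (M(P) = (P**2 + (-P)*P) + (P + 4*(6 + 1)) = (P**2 - P**2) + (P + 4*7) = 0 + (P + 28) = 0 + (28 + P) = 28 + P)
M(8) + 22*17 = (28 + 8) + 22*17 = 36 + 374 = 410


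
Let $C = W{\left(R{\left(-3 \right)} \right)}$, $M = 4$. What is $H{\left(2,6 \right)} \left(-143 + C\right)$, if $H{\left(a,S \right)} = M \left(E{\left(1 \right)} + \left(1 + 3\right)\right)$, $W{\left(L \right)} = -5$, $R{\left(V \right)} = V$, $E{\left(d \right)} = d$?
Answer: $-2960$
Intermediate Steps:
$C = -5$
$H{\left(a,S \right)} = 20$ ($H{\left(a,S \right)} = 4 \left(1 + \left(1 + 3\right)\right) = 4 \left(1 + 4\right) = 4 \cdot 5 = 20$)
$H{\left(2,6 \right)} \left(-143 + C\right) = 20 \left(-143 - 5\right) = 20 \left(-148\right) = -2960$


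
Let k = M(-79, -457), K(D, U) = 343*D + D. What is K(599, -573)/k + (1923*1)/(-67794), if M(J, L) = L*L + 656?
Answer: 4522160783/4734393990 ≈ 0.95517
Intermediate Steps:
K(D, U) = 344*D
M(J, L) = 656 + L² (M(J, L) = L² + 656 = 656 + L²)
k = 209505 (k = 656 + (-457)² = 656 + 208849 = 209505)
K(599, -573)/k + (1923*1)/(-67794) = (344*599)/209505 + (1923*1)/(-67794) = 206056*(1/209505) + 1923*(-1/67794) = 206056/209505 - 641/22598 = 4522160783/4734393990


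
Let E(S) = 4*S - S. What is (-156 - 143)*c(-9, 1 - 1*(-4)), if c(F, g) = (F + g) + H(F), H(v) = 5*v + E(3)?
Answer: 11960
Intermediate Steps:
E(S) = 3*S
H(v) = 9 + 5*v (H(v) = 5*v + 3*3 = 5*v + 9 = 9 + 5*v)
c(F, g) = 9 + g + 6*F (c(F, g) = (F + g) + (9 + 5*F) = 9 + g + 6*F)
(-156 - 143)*c(-9, 1 - 1*(-4)) = (-156 - 143)*(9 + (1 - 1*(-4)) + 6*(-9)) = -299*(9 + (1 + 4) - 54) = -299*(9 + 5 - 54) = -299*(-40) = 11960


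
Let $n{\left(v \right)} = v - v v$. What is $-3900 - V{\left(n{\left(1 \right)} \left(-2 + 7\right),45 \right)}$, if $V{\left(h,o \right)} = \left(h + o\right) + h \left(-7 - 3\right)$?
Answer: $-3945$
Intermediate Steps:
$n{\left(v \right)} = v - v^{2}$
$V{\left(h,o \right)} = o - 9 h$ ($V{\left(h,o \right)} = \left(h + o\right) + h \left(-10\right) = \left(h + o\right) - 10 h = o - 9 h$)
$-3900 - V{\left(n{\left(1 \right)} \left(-2 + 7\right),45 \right)} = -3900 - \left(45 - 9 \cdot 1 \left(1 - 1\right) \left(-2 + 7\right)\right) = -3900 - \left(45 - 9 \cdot 1 \left(1 - 1\right) 5\right) = -3900 - \left(45 - 9 \cdot 1 \cdot 0 \cdot 5\right) = -3900 - \left(45 - 9 \cdot 0 \cdot 5\right) = -3900 - \left(45 - 0\right) = -3900 - \left(45 + 0\right) = -3900 - 45 = -3945$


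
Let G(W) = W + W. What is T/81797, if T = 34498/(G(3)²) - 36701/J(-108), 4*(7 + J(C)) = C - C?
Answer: 111623/1472346 ≈ 0.075813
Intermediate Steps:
G(W) = 2*W
J(C) = -7 (J(C) = -7 + (C - C)/4 = -7 + (¼)*0 = -7 + 0 = -7)
T = 111623/18 (T = 34498/((2*3)²) - 36701/(-7) = 34498/(6²) - 36701*(-⅐) = 34498/36 + 5243 = 34498*(1/36) + 5243 = 17249/18 + 5243 = 111623/18 ≈ 6201.3)
T/81797 = (111623/18)/81797 = (111623/18)*(1/81797) = 111623/1472346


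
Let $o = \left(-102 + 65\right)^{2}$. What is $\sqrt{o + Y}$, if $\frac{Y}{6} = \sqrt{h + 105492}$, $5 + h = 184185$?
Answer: $\sqrt{1369 + 12 \sqrt{72418}} \approx 67.811$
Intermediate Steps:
$h = 184180$ ($h = -5 + 184185 = 184180$)
$o = 1369$ ($o = \left(-37\right)^{2} = 1369$)
$Y = 12 \sqrt{72418}$ ($Y = 6 \sqrt{184180 + 105492} = 6 \sqrt{289672} = 6 \cdot 2 \sqrt{72418} = 12 \sqrt{72418} \approx 3229.3$)
$\sqrt{o + Y} = \sqrt{1369 + 12 \sqrt{72418}}$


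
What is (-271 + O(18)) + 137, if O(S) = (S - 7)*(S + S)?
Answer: 262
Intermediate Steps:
O(S) = 2*S*(-7 + S) (O(S) = (-7 + S)*(2*S) = 2*S*(-7 + S))
(-271 + O(18)) + 137 = (-271 + 2*18*(-7 + 18)) + 137 = (-271 + 2*18*11) + 137 = (-271 + 396) + 137 = 125 + 137 = 262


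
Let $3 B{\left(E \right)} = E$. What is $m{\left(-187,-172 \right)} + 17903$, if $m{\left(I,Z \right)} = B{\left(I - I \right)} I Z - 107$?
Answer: $17796$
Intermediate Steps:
$B{\left(E \right)} = \frac{E}{3}$
$m{\left(I,Z \right)} = -107$ ($m{\left(I,Z \right)} = \frac{I - I}{3} I Z - 107 = \frac{1}{3} \cdot 0 I Z - 107 = 0 I Z - 107 = 0 Z - 107 = 0 - 107 = -107$)
$m{\left(-187,-172 \right)} + 17903 = -107 + 17903 = 17796$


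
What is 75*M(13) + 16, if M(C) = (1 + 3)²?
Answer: 1216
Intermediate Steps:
M(C) = 16 (M(C) = 4² = 16)
75*M(13) + 16 = 75*16 + 16 = 1200 + 16 = 1216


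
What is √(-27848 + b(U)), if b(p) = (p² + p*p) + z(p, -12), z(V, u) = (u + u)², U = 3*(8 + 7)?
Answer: I*√23222 ≈ 152.39*I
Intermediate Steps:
U = 45 (U = 3*15 = 45)
z(V, u) = 4*u² (z(V, u) = (2*u)² = 4*u²)
b(p) = 576 + 2*p² (b(p) = (p² + p*p) + 4*(-12)² = (p² + p²) + 4*144 = 2*p² + 576 = 576 + 2*p²)
√(-27848 + b(U)) = √(-27848 + (576 + 2*45²)) = √(-27848 + (576 + 2*2025)) = √(-27848 + (576 + 4050)) = √(-27848 + 4626) = √(-23222) = I*√23222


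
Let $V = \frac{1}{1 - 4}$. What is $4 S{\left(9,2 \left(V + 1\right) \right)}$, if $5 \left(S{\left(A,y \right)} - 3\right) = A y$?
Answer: $\frac{108}{5} \approx 21.6$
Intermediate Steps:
$V = - \frac{1}{3}$ ($V = \frac{1}{-3} = - \frac{1}{3} \approx -0.33333$)
$S{\left(A,y \right)} = 3 + \frac{A y}{5}$
$4 S{\left(9,2 \left(V + 1\right) \right)} = 4 \left(3 + \frac{1}{5} \cdot 9 \cdot 2 \left(- \frac{1}{3} + 1\right)\right) = 4 \left(3 + \frac{1}{5} \cdot 9 \cdot 2 \cdot \frac{2}{3}\right) = 4 \left(3 + \frac{1}{5} \cdot 9 \cdot \frac{4}{3}\right) = 4 \left(3 + \frac{12}{5}\right) = 4 \cdot \frac{27}{5} = \frac{108}{5}$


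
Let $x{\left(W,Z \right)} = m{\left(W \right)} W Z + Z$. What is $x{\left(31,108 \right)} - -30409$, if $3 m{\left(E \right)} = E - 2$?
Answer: $62881$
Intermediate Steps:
$m{\left(E \right)} = - \frac{2}{3} + \frac{E}{3}$ ($m{\left(E \right)} = \frac{E - 2}{3} = \frac{-2 + E}{3} = - \frac{2}{3} + \frac{E}{3}$)
$x{\left(W,Z \right)} = Z + W Z \left(- \frac{2}{3} + \frac{W}{3}\right)$ ($x{\left(W,Z \right)} = \left(- \frac{2}{3} + \frac{W}{3}\right) W Z + Z = W \left(- \frac{2}{3} + \frac{W}{3}\right) Z + Z = W Z \left(- \frac{2}{3} + \frac{W}{3}\right) + Z = Z + W Z \left(- \frac{2}{3} + \frac{W}{3}\right)$)
$x{\left(31,108 \right)} - -30409 = \frac{1}{3} \cdot 108 \left(3 + 31 \left(-2 + 31\right)\right) - -30409 = \frac{1}{3} \cdot 108 \left(3 + 31 \cdot 29\right) + 30409 = \frac{1}{3} \cdot 108 \left(3 + 899\right) + 30409 = \frac{1}{3} \cdot 108 \cdot 902 + 30409 = 32472 + 30409 = 62881$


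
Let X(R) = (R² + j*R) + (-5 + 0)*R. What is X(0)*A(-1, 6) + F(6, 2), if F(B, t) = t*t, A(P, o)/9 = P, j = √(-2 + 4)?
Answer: 4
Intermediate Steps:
j = √2 ≈ 1.4142
A(P, o) = 9*P
F(B, t) = t²
X(R) = R² - 5*R + R*√2 (X(R) = (R² + √2*R) + (-5 + 0)*R = (R² + R*√2) - 5*R = R² - 5*R + R*√2)
X(0)*A(-1, 6) + F(6, 2) = (0*(-5 + 0 + √2))*(9*(-1)) + 2² = (0*(-5 + √2))*(-9) + 4 = 0*(-9) + 4 = 0 + 4 = 4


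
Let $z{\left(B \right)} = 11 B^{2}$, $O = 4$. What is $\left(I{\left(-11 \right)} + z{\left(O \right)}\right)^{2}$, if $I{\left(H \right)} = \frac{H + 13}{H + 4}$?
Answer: $\frac{1512900}{49} \approx 30876.0$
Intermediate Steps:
$I{\left(H \right)} = \frac{13 + H}{4 + H}$
$\left(I{\left(-11 \right)} + z{\left(O \right)}\right)^{2} = \left(\frac{13 - 11}{4 - 11} + 11 \cdot 4^{2}\right)^{2} = \left(\frac{1}{-7} \cdot 2 + 11 \cdot 16\right)^{2} = \left(\left(- \frac{1}{7}\right) 2 + 176\right)^{2} = \left(- \frac{2}{7} + 176\right)^{2} = \left(\frac{1230}{7}\right)^{2} = \frac{1512900}{49}$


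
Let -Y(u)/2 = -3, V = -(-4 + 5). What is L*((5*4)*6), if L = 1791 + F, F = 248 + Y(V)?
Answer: 245400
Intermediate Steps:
V = -1 (V = -1*1 = -1)
Y(u) = 6 (Y(u) = -2*(-3) = 6)
F = 254 (F = 248 + 6 = 254)
L = 2045 (L = 1791 + 254 = 2045)
L*((5*4)*6) = 2045*((5*4)*6) = 2045*(20*6) = 2045*120 = 245400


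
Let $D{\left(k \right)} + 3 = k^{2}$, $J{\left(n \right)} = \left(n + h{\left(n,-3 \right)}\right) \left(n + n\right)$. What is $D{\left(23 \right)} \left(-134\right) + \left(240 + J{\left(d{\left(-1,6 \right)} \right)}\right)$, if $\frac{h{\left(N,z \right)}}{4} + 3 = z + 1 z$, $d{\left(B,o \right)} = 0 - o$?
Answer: $-69740$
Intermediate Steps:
$d{\left(B,o \right)} = - o$
$h{\left(N,z \right)} = -12 + 8 z$ ($h{\left(N,z \right)} = -12 + 4 \left(z + 1 z\right) = -12 + 4 \left(z + z\right) = -12 + 4 \cdot 2 z = -12 + 8 z$)
$J{\left(n \right)} = 2 n \left(-36 + n\right)$ ($J{\left(n \right)} = \left(n + \left(-12 + 8 \left(-3\right)\right)\right) \left(n + n\right) = \left(n - 36\right) 2 n = \left(-36 + n\right) 2 n = 2 n \left(-36 + n\right)$)
$D{\left(k \right)} = -3 + k^{2}$
$D{\left(23 \right)} \left(-134\right) + \left(240 + J{\left(d{\left(-1,6 \right)} \right)}\right) = \left(-3 + 23^{2}\right) \left(-134\right) + \left(240 + 2 \left(\left(-1\right) 6\right) \left(-36 - 6\right)\right) = \left(-3 + 529\right) \left(-134\right) + \left(240 + 2 \left(-6\right) \left(-36 - 6\right)\right) = 526 \left(-134\right) + \left(240 + 2 \left(-6\right) \left(-42\right)\right) = -70484 + \left(240 + 504\right) = -70484 + 744 = -69740$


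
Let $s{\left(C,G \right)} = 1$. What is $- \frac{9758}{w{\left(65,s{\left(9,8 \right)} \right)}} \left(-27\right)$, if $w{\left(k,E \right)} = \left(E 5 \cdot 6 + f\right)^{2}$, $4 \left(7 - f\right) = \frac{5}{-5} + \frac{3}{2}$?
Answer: $\frac{16861824}{87025} \approx 193.76$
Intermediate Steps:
$f = \frac{55}{8}$ ($f = 7 - \frac{\frac{5}{-5} + \frac{3}{2}}{4} = 7 - \frac{5 \left(- \frac{1}{5}\right) + 3 \cdot \frac{1}{2}}{4} = 7 - \frac{-1 + \frac{3}{2}}{4} = 7 - \frac{1}{8} = \frac{55}{8} \approx 6.875$)
$w{\left(k,E \right)} = \left(\frac{55}{8} + 30 E\right)^{2}$ ($w{\left(k,E \right)} = \left(E 5 \cdot 6 + \frac{55}{8}\right)^{2} = \left(5 E 6 + \frac{55}{8}\right)^{2} = \left(30 E + \frac{55}{8}\right)^{2} = \left(\frac{55}{8} + 30 E\right)^{2}$)
$- \frac{9758}{w{\left(65,s{\left(9,8 \right)} \right)}} \left(-27\right) = - \frac{9758}{\frac{25}{64} \left(11 + 48 \cdot 1\right)^{2}} \left(-27\right) = - \frac{9758}{\frac{25}{64} \left(11 + 48\right)^{2}} \left(-27\right) = - \frac{9758}{\frac{25}{64} \cdot 59^{2}} \left(-27\right) = - \frac{9758}{\frac{25}{64} \cdot 3481} \left(-27\right) = - \frac{9758}{\frac{87025}{64}} \left(-27\right) = \left(-9758\right) \frac{64}{87025} \left(-27\right) = \left(- \frac{624512}{87025}\right) \left(-27\right) = \frac{16861824}{87025}$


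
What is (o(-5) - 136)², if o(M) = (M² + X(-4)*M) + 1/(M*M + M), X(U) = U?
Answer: 3308761/400 ≈ 8271.9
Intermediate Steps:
o(M) = M² + 1/(M + M²) - 4*M (o(M) = (M² - 4*M) + 1/(M*M + M) = (M² - 4*M) + 1/(M² + M) = (M² - 4*M) + 1/(M + M²) = M² + 1/(M + M²) - 4*M)
(o(-5) - 136)² = ((1 + (-5)⁴ - 4*(-5)² - 3*(-5)³)/((-5)*(1 - 5)) - 136)² = (-⅕*(1 + 625 - 4*25 - 3*(-125))/(-4) - 136)² = (-⅕*(-¼)*(1 + 625 - 100 + 375) - 136)² = (-⅕*(-¼)*901 - 136)² = (901/20 - 136)² = (-1819/20)² = 3308761/400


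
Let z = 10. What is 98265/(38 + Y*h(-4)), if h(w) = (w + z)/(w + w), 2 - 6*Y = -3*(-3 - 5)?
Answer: 393060/163 ≈ 2411.4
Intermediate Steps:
Y = -11/3 (Y = 1/3 - (-1)*(-3 - 5)/2 = 1/3 - (-1)*(-8)/2 = 1/3 - 1/6*24 = 1/3 - 4 = -11/3 ≈ -3.6667)
h(w) = (10 + w)/(2*w) (h(w) = (w + 10)/(w + w) = (10 + w)/((2*w)) = (10 + w)*(1/(2*w)) = (10 + w)/(2*w))
98265/(38 + Y*h(-4)) = 98265/(38 - 11*(10 - 4)/(6*(-4))) = 98265/(38 - 11*(-1)*6/(6*4)) = 98265/(38 - 11/3*(-3/4)) = 98265/(38 + 11/4) = 98265/(163/4) = 98265*(4/163) = 393060/163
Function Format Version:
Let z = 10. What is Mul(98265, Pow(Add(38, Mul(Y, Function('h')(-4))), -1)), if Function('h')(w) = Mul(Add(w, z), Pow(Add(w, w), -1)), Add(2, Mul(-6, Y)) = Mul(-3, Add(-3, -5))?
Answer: Rational(393060, 163) ≈ 2411.4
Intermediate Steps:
Y = Rational(-11, 3) (Y = Add(Rational(1, 3), Mul(Rational(-1, 6), Mul(-3, Add(-3, -5)))) = Add(Rational(1, 3), Mul(Rational(-1, 6), Mul(-3, -8))) = Add(Rational(1, 3), Mul(Rational(-1, 6), 24)) = Add(Rational(1, 3), -4) = Rational(-11, 3) ≈ -3.6667)
Function('h')(w) = Mul(Rational(1, 2), Pow(w, -1), Add(10, w)) (Function('h')(w) = Mul(Add(w, 10), Pow(Add(w, w), -1)) = Mul(Add(10, w), Pow(Mul(2, w), -1)) = Mul(Add(10, w), Mul(Rational(1, 2), Pow(w, -1))) = Mul(Rational(1, 2), Pow(w, -1), Add(10, w)))
Mul(98265, Pow(Add(38, Mul(Y, Function('h')(-4))), -1)) = Mul(98265, Pow(Add(38, Mul(Rational(-11, 3), Mul(Rational(1, 2), Pow(-4, -1), Add(10, -4)))), -1)) = Mul(98265, Pow(Add(38, Mul(Rational(-11, 3), Mul(Rational(1, 2), Rational(-1, 4), 6))), -1)) = Mul(98265, Pow(Add(38, Mul(Rational(-11, 3), Rational(-3, 4))), -1)) = Mul(98265, Pow(Add(38, Rational(11, 4)), -1)) = Mul(98265, Pow(Rational(163, 4), -1)) = Mul(98265, Rational(4, 163)) = Rational(393060, 163)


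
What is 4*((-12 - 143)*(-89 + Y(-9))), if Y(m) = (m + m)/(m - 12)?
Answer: 382540/7 ≈ 54649.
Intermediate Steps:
Y(m) = 2*m/(-12 + m) (Y(m) = (2*m)/(-12 + m) = 2*m/(-12 + m))
4*((-12 - 143)*(-89 + Y(-9))) = 4*((-12 - 143)*(-89 + 2*(-9)/(-12 - 9))) = 4*(-155*(-89 + 2*(-9)/(-21))) = 4*(-155*(-89 + 2*(-9)*(-1/21))) = 4*(-155*(-89 + 6/7)) = 4*(-155*(-617/7)) = 4*(95635/7) = 382540/7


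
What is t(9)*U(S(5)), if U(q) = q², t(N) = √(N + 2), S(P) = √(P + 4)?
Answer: 9*√11 ≈ 29.850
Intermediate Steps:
S(P) = √(4 + P)
t(N) = √(2 + N)
t(9)*U(S(5)) = √(2 + 9)*(√(4 + 5))² = √11*(√9)² = √11*3² = √11*9 = 9*√11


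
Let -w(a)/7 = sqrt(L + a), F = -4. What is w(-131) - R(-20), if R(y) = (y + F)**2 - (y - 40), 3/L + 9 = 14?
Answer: -636 - 14*I*sqrt(815)/5 ≈ -636.0 - 79.935*I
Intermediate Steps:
L = 3/5 (L = 3/(-9 + 14) = 3/5 ≈ 0.60000)
R(y) = 40 + (-4 + y)**2 - y (R(y) = (y - 4)**2 - (y - 40) = (-4 + y)**2 - (-40 + y) = (-4 + y)**2 + (40 - y) = 40 + (-4 + y)**2 - y)
w(a) = -7*sqrt(3/5 + a)
w(-131) - R(-20) = -7*sqrt(15 + 25*(-131))/5 - (40 + (-4 - 20)**2 - 1*(-20)) = -7*sqrt(15 - 3275)/5 - (40 + (-24)**2 + 20) = -14*I*sqrt(815)/5 - (40 + 576 + 20) = -14*I*sqrt(815)/5 - 1*636 = -14*I*sqrt(815)/5 - 636 = -636 - 14*I*sqrt(815)/5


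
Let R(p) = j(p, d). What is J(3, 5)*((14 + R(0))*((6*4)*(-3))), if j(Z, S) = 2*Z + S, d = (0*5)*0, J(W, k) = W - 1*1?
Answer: -2016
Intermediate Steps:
J(W, k) = -1 + W (J(W, k) = W - 1 = -1 + W)
d = 0 (d = 0*0 = 0)
j(Z, S) = S + 2*Z
R(p) = 2*p (R(p) = 0 + 2*p = 2*p)
J(3, 5)*((14 + R(0))*((6*4)*(-3))) = (-1 + 3)*((14 + 2*0)*((6*4)*(-3))) = 2*((14 + 0)*(24*(-3))) = 2*(14*(-72)) = 2*(-1008) = -2016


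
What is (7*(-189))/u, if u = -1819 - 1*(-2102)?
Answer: -1323/283 ≈ -4.6749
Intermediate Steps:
u = 283 (u = -1819 + 2102 = 283)
(7*(-189))/u = (7*(-189))/283 = -1323*1/283 = -1323/283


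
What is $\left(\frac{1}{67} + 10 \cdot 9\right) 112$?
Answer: $\frac{675472}{67} \approx 10082.0$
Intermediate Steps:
$\left(\frac{1}{67} + 10 \cdot 9\right) 112 = \left(\frac{1}{67} + 90\right) 112 = \frac{6031}{67} \cdot 112 = \frac{675472}{67}$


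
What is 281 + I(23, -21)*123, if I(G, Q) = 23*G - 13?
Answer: 63749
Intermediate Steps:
I(G, Q) = -13 + 23*G
281 + I(23, -21)*123 = 281 + (-13 + 23*23)*123 = 281 + (-13 + 529)*123 = 281 + 516*123 = 281 + 63468 = 63749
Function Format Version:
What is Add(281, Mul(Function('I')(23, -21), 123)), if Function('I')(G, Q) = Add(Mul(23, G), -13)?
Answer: 63749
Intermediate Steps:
Function('I')(G, Q) = Add(-13, Mul(23, G))
Add(281, Mul(Function('I')(23, -21), 123)) = Add(281, Mul(Add(-13, Mul(23, 23)), 123)) = Add(281, Mul(Add(-13, 529), 123)) = Add(281, Mul(516, 123)) = Add(281, 63468) = 63749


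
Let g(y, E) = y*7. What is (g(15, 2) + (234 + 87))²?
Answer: 181476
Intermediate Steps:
g(y, E) = 7*y
(g(15, 2) + (234 + 87))² = (7*15 + (234 + 87))² = (105 + 321)² = 426² = 181476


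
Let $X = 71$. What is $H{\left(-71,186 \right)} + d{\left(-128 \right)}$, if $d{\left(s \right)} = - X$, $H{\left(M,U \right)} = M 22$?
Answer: $-1633$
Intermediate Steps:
$H{\left(M,U \right)} = 22 M$
$d{\left(s \right)} = -71$ ($d{\left(s \right)} = \left(-1\right) 71 = -71$)
$H{\left(-71,186 \right)} + d{\left(-128 \right)} = 22 \left(-71\right) - 71 = -1562 - 71 = -1633$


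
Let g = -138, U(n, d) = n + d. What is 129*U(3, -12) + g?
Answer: -1299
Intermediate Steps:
U(n, d) = d + n
129*U(3, -12) + g = 129*(-12 + 3) - 138 = 129*(-9) - 138 = -1161 - 138 = -1299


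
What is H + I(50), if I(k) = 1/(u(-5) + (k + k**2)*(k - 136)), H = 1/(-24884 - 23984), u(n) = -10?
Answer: -134089/5358620540 ≈ -2.5023e-5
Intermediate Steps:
H = -1/48868 (H = 1/(-48868) = -1/48868 ≈ -2.0463e-5)
I(k) = 1/(-10 + (-136 + k)*(k + k**2)) (I(k) = 1/(-10 + (k + k**2)*(k - 136)) = 1/(-10 + (k + k**2)*(-136 + k)) = 1/(-10 + (-136 + k)*(k + k**2)))
H + I(50) = -1/48868 + 1/(-10 + 50**3 - 136*50 - 135*50**2) = -1/48868 + 1/(-10 + 125000 - 6800 - 135*2500) = -1/48868 + 1/(-10 + 125000 - 6800 - 337500) = -1/48868 + 1/(-219310) = -1/48868 - 1/219310 = -134089/5358620540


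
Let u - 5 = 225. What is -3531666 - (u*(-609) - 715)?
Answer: -3390881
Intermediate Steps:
u = 230 (u = 5 + 225 = 230)
-3531666 - (u*(-609) - 715) = -3531666 - (230*(-609) - 715) = -3531666 - (-140070 - 715) = -3531666 - 1*(-140785) = -3531666 + 140785 = -3390881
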